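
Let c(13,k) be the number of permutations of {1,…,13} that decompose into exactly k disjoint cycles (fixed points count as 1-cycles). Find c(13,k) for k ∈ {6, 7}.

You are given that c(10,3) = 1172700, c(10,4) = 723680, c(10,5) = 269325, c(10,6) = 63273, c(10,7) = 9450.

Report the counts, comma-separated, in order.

206070150, 44990231

i=11: T(11,4)=1172700+10·723680=8409500 | T(11,5)=723680+10·269325=3416930 | T(11,6)=269325+10·63273=902055 | T(11,7)=63273+10·9450=157773
i=12: T(12,5)=8409500+11·3416930=45995730 | T(12,6)=3416930+11·902055=13339535 | T(12,7)=902055+11·157773=2637558
i=13: T(13,6)=45995730+12·13339535=206070150 | T(13,7)=13339535+12·2637558=44990231
Read c(13,6) = 206070150, c(13,7) = 44990231.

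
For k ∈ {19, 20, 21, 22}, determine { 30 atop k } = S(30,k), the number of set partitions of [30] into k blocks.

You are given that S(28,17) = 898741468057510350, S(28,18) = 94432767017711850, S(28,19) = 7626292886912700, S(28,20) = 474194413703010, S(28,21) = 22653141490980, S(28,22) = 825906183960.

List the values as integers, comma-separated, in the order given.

7145845579888333500, 581535955088511150, 37058299246258290, 1848018090851790

[29] T[29,18]:18*94432767017711850+898741468057510350=2598531274376323650 · T[29,19]:19*7626292886912700+94432767017711850=239332331869053150 · T[29,20]:20*474194413703010+7626292886912700=17110181160972900 · T[29,21]:21*22653141490980+474194413703010=949910385013590 · T[29,22]:22*825906183960+22653141490980=40823077538100
[30] T[30,19]:19*239332331869053150+2598531274376323650=7145845579888333500 · T[30,20]:20*17110181160972900+239332331869053150=581535955088511150 · T[30,21]:21*949910385013590+17110181160972900=37058299246258290 · T[30,22]:22*40823077538100+949910385013590=1848018090851790
Read S(30,19) = 7145845579888333500, S(30,20) = 581535955088511150, S(30,21) = 37058299246258290, S(30,22) = 1848018090851790.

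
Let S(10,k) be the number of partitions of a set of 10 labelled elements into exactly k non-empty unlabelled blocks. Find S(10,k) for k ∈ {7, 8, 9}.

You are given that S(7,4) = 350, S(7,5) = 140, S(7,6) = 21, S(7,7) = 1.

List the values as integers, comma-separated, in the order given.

5880, 750, 45

row 8: T[8][5]=5·140+350=1050  T[8][6]=6·21+140=266  T[8][7]=7·1+21=28  T[8][8]=8·0+1=1
row 9: T[9][6]=6·266+1050=2646  T[9][7]=7·28+266=462  T[9][8]=8·1+28=36  T[9][9]=9·0+1=1
row 10: T[10][7]=7·462+2646=5880  T[10][8]=8·36+462=750  T[10][9]=9·1+36=45
Read S(10,7) = 5880, S(10,8) = 750, S(10,9) = 45.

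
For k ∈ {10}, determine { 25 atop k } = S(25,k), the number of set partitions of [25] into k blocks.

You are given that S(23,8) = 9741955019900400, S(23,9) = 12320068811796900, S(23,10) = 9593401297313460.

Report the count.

r24: T_24,9=9×12320068811796900+9741955019900400=120622574326072500; T_24,10=10×9593401297313460+12320068811796900=108254081784931500
r25: T_25,10=10×108254081784931500+120622574326072500=1203163392175387500
Read S(25,10) = 1203163392175387500.

1203163392175387500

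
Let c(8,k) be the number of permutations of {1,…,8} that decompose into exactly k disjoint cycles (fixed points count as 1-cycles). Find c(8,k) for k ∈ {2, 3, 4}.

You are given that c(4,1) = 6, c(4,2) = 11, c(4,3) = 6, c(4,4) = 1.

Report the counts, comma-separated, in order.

@5  (5,1):6·4+0→24, (5,2):11·4+6→50, (5,3):6·4+11→35, (5,4):1·4+6→10
@6  (6,1):24·5+0→120, (6,2):50·5+24→274, (6,3):35·5+50→225, (6,4):10·5+35→85
@7  (7,1):120·6+0→720, (7,2):274·6+120→1764, (7,3):225·6+274→1624, (7,4):85·6+225→735
@8  (8,2):1764·7+720→13068, (8,3):1624·7+1764→13132, (8,4):735·7+1624→6769
Read c(8,2) = 13068, c(8,3) = 13132, c(8,4) = 6769.

13068, 13132, 6769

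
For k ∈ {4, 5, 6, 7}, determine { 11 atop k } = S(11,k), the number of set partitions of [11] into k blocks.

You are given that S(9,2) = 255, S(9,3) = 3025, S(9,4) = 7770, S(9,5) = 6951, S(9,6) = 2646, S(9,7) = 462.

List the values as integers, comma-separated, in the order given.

145750, 246730, 179487, 63987

i=10: T(10,3)=255+3·3025=9330 | T(10,4)=3025+4·7770=34105 | T(10,5)=7770+5·6951=42525 | T(10,6)=6951+6·2646=22827 | T(10,7)=2646+7·462=5880
i=11: T(11,4)=9330+4·34105=145750 | T(11,5)=34105+5·42525=246730 | T(11,6)=42525+6·22827=179487 | T(11,7)=22827+7·5880=63987
Read S(11,4) = 145750, S(11,5) = 246730, S(11,6) = 179487, S(11,7) = 63987.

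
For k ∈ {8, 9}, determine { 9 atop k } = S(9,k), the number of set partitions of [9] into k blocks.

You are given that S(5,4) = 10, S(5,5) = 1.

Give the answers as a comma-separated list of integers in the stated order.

@6  (6,5):1·5+10→15, (6,6):0·6+1→1
@7  (7,6):1·6+15→21, (7,7):0·7+1→1
@8  (8,7):1·7+21→28, (8,8):0·8+1→1
@9  (9,8):1·8+28→36, (9,9):0·9+1→1
Read S(9,8) = 36, S(9,9) = 1.

36, 1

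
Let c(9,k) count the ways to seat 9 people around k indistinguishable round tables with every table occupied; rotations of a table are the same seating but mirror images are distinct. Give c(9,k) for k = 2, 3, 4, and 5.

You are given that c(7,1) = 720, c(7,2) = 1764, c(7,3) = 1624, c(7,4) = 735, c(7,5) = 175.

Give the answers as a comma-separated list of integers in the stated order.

r8: T_8,1=7×720+0=5040; T_8,2=7×1764+720=13068; T_8,3=7×1624+1764=13132; T_8,4=7×735+1624=6769; T_8,5=7×175+735=1960
r9: T_9,2=8×13068+5040=109584; T_9,3=8×13132+13068=118124; T_9,4=8×6769+13132=67284; T_9,5=8×1960+6769=22449
Read c(9,2) = 109584, c(9,3) = 118124, c(9,4) = 67284, c(9,5) = 22449.

109584, 118124, 67284, 22449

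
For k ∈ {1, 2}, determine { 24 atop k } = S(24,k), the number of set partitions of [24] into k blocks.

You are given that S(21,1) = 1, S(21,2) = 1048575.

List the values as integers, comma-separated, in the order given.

r22: T_22,1=1×1+0=1; T_22,2=2×1048575+1=2097151
r23: T_23,1=1×1+0=1; T_23,2=2×2097151+1=4194303
r24: T_24,1=1×1+0=1; T_24,2=2×4194303+1=8388607
Read S(24,1) = 1, S(24,2) = 8388607.

1, 8388607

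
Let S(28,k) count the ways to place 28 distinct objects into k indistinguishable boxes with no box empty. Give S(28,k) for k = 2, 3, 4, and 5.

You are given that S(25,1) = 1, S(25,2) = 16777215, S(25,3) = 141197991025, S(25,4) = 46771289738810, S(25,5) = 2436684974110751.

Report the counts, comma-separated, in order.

134217727, 3812664524766, 2998587019946701, 307440364830580800

i=26: T(26,1)=0+1·1=1 | T(26,2)=1+2·16777215=33554431 | T(26,3)=16777215+3·141197991025=423610750290 | T(26,4)=141197991025+4·46771289738810=187226356946265 | T(26,5)=46771289738810+5·2436684974110751=12230196160292565
i=27: T(27,1)=0+1·1=1 | T(27,2)=1+2·33554431=67108863 | T(27,3)=33554431+3·423610750290=1270865805301 | T(27,4)=423610750290+4·187226356946265=749329038535350 | T(27,5)=187226356946265+5·12230196160292565=61338207158409090
i=28: T(28,2)=1+2·67108863=134217727 | T(28,3)=67108863+3·1270865805301=3812664524766 | T(28,4)=1270865805301+4·749329038535350=2998587019946701 | T(28,5)=749329038535350+5·61338207158409090=307440364830580800
Read S(28,2) = 134217727, S(28,3) = 3812664524766, S(28,4) = 2998587019946701, S(28,5) = 307440364830580800.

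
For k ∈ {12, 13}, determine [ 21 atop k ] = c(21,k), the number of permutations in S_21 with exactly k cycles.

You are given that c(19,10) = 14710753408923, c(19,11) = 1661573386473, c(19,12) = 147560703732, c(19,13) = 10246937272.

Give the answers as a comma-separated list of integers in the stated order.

135585182899530, 11310276995381

r20: T_20,11=19×1661573386473+14710753408923=46280647751910; T_20,12=19×147560703732+1661573386473=4465226757381; T_20,13=19×10246937272+147560703732=342252511900
r21: T_21,12=20×4465226757381+46280647751910=135585182899530; T_21,13=20×342252511900+4465226757381=11310276995381
Read c(21,12) = 135585182899530, c(21,13) = 11310276995381.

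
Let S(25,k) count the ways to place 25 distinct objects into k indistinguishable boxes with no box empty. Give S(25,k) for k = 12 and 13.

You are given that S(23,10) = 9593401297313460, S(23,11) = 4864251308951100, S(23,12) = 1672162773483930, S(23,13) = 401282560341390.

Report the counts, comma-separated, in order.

362262620784874680, 114485073343744260

[24] T[24,11]:11*4864251308951100+9593401297313460=63100165695775560 · T[24,12]:12*1672162773483930+4864251308951100=24930204590758260 · T[24,13]:13*401282560341390+1672162773483930=6888836057922000
[25] T[25,12]:12*24930204590758260+63100165695775560=362262620784874680 · T[25,13]:13*6888836057922000+24930204590758260=114485073343744260
Read S(25,12) = 362262620784874680, S(25,13) = 114485073343744260.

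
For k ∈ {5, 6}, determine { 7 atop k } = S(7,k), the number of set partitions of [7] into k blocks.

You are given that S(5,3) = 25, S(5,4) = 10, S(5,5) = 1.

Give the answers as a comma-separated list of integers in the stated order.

140, 21

row 6: T[6][4]=4·10+25=65  T[6][5]=5·1+10=15  T[6][6]=6·0+1=1
row 7: T[7][5]=5·15+65=140  T[7][6]=6·1+15=21
Read S(7,5) = 140, S(7,6) = 21.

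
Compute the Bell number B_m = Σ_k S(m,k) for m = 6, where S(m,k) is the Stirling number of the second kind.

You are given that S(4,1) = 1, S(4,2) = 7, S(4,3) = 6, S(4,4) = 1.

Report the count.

row 5: T[5][1]=1·1+0=1  T[5][2]=2·7+1=15  T[5][3]=3·6+7=25  T[5][4]=4·1+6=10  T[5][5]=5·0+1=1
row 6: T[6][1]=1·1+0=1  T[6][2]=2·15+1=31  T[6][3]=3·25+15=90  T[6][4]=4·10+25=65  T[6][5]=5·1+10=15  T[6][6]=6·0+1=1
B_6 = ΣS(6,k) = 1+31+90+65+15+1 = 203

203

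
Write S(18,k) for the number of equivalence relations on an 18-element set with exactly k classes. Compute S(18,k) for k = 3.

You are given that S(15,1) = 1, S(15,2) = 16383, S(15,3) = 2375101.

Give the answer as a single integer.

64439010

r16: T_16,1=1×1+0=1; T_16,2=2×16383+1=32767; T_16,3=3×2375101+16383=7141686
r17: T_17,2=2×32767+1=65535; T_17,3=3×7141686+32767=21457825
r18: T_18,3=3×21457825+65535=64439010
Read S(18,3) = 64439010.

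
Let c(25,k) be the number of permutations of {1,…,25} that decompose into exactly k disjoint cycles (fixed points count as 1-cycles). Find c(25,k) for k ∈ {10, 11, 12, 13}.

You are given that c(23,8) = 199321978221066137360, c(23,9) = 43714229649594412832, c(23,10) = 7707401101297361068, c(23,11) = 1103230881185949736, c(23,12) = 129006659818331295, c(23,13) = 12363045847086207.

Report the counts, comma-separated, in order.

6508376179668146850000, 1014945527825214637300, 130770928736755873500, 13990945200239106865

r24: T_24,9=23×43714229649594412832+199321978221066137360=1204749260161737632496; T_24,10=23×7707401101297361068+43714229649594412832=220984454979433717396; T_24,11=23×1103230881185949736+7707401101297361068=33081711368574204996; T_24,12=23×129006659818331295+1103230881185949736=4070384057007569521; T_24,13=23×12363045847086207+129006659818331295=413356714301314056
r25: T_25,10=24×220984454979433717396+1204749260161737632496=6508376179668146850000; T_25,11=24×33081711368574204996+220984454979433717396=1014945527825214637300; T_25,12=24×4070384057007569521+33081711368574204996=130770928736755873500; T_25,13=24×413356714301314056+4070384057007569521=13990945200239106865
Read c(25,10) = 6508376179668146850000, c(25,11) = 1014945527825214637300, c(25,12) = 130770928736755873500, c(25,13) = 13990945200239106865.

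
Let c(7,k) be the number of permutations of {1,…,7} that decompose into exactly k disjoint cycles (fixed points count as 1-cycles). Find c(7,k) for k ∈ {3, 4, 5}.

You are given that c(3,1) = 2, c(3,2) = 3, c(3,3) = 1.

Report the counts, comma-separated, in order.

[4] T[4,1]:3*2+0=6 · T[4,2]:3*3+2=11 · T[4,3]:3*1+3=6 · T[4,4]:3*0+1=1
[5] T[5,1]:4*6+0=24 · T[5,2]:4*11+6=50 · T[5,3]:4*6+11=35 · T[5,4]:4*1+6=10 · T[5,5]:4*0+1=1
[6] T[6,2]:5*50+24=274 · T[6,3]:5*35+50=225 · T[6,4]:5*10+35=85 · T[6,5]:5*1+10=15
[7] T[7,3]:6*225+274=1624 · T[7,4]:6*85+225=735 · T[7,5]:6*15+85=175
Read c(7,3) = 1624, c(7,4) = 735, c(7,5) = 175.

1624, 735, 175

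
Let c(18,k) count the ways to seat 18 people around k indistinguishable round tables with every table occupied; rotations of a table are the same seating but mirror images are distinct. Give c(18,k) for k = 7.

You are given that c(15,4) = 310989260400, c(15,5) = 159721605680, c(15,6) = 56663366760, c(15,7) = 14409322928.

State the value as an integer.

row 16: T[16][5]=15·159721605680+310989260400=2706813345600  T[16][6]=15·56663366760+159721605680=1009672107080  T[16][7]=15·14409322928+56663366760=272803210680
row 17: T[17][6]=16·1009672107080+2706813345600=18861567058880  T[17][7]=16·272803210680+1009672107080=5374523477960
row 18: T[18][7]=17·5374523477960+18861567058880=110228466184200
Read c(18,7) = 110228466184200.

110228466184200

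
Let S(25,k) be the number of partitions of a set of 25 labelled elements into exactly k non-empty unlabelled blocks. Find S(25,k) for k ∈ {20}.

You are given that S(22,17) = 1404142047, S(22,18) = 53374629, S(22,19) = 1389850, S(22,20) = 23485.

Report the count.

row 23: T[23][18]=18·53374629+1404142047=2364885369  T[23][19]=19·1389850+53374629=79781779  T[23][20]=20·23485+1389850=1859550
row 24: T[24][19]=19·79781779+2364885369=3880739170  T[24][20]=20·1859550+79781779=116972779
row 25: T[25][20]=20·116972779+3880739170=6220194750
Read S(25,20) = 6220194750.

6220194750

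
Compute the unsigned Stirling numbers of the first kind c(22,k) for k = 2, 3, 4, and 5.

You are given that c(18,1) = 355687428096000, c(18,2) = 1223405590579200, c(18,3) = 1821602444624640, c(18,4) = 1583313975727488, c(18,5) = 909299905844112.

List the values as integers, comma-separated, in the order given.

[19] T[19,1]:18*355687428096000+0=6402373705728000 · T[19,2]:18*1223405590579200+355687428096000=22376988058521600 · T[19,3]:18*1821602444624640+1223405590579200=34012249593822720 · T[19,4]:18*1583313975727488+1821602444624640=30321254007719424 · T[19,5]:18*909299905844112+1583313975727488=17950712280921504
[20] T[20,1]:19*6402373705728000+0=121645100408832000 · T[20,2]:19*22376988058521600+6402373705728000=431565146817638400 · T[20,3]:19*34012249593822720+22376988058521600=668609730341153280 · T[20,4]:19*30321254007719424+34012249593822720=610116075740491776 · T[20,5]:19*17950712280921504+30321254007719424=371384787345228000
[21] T[21,1]:20*121645100408832000+0=2432902008176640000 · T[21,2]:20*431565146817638400+121645100408832000=8752948036761600000 · T[21,3]:20*668609730341153280+431565146817638400=13803759753640704000 · T[21,4]:20*610116075740491776+668609730341153280=12870931245150988800 · T[21,5]:20*371384787345228000+610116075740491776=8037811822645051776
[22] T[22,2]:21*8752948036761600000+2432902008176640000=186244810780170240000 · T[22,3]:21*13803759753640704000+8752948036761600000=298631902863216384000 · T[22,4]:21*12870931245150988800+13803759753640704000=284093315901811468800 · T[22,5]:21*8037811822645051776+12870931245150988800=181664979520697076096
Read c(22,2) = 186244810780170240000, c(22,3) = 298631902863216384000, c(22,4) = 284093315901811468800, c(22,5) = 181664979520697076096.

186244810780170240000, 298631902863216384000, 284093315901811468800, 181664979520697076096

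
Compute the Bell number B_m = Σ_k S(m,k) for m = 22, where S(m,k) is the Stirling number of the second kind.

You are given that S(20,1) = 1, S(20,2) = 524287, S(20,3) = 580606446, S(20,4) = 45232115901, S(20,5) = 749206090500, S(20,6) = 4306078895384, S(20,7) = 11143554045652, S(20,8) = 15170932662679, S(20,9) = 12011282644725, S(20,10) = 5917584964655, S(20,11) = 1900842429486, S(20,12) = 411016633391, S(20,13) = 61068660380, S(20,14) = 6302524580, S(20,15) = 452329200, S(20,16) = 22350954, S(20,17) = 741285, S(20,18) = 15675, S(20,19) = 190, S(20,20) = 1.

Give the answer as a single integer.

4506715738447323

r21: T_21,1=1×1+0=1; T_21,2=2×524287+1=1048575; T_21,3=3×580606446+524287=1742343625; T_21,4=4×45232115901+580606446=181509070050; T_21,5=5×749206090500+45232115901=3791262568401; T_21,6=6×4306078895384+749206090500=26585679462804; T_21,7=7×11143554045652+4306078895384=82310957214948; T_21,8=8×15170932662679+11143554045652=132511015347084; T_21,9=9×12011282644725+15170932662679=123272476465204; T_21,10=10×5917584964655+12011282644725=71187132291275; T_21,11=11×1900842429486+5917584964655=26826851689001; T_21,12=12×411016633391+1900842429486=6833042030178; T_21,13=13×61068660380+411016633391=1204909218331; T_21,14=14×6302524580+61068660380=149304004500; T_21,15=15×452329200+6302524580=13087462580; T_21,16=16×22350954+452329200=809944464; T_21,17=17×741285+22350954=34952799; T_21,18=18×15675+741285=1023435; T_21,19=19×190+15675=19285; T_21,20=20×1+190=210; T_21,21=21×0+1=1
r22: T_22,1=1×1+0=1; T_22,2=2×1048575+1=2097151; T_22,3=3×1742343625+1048575=5228079450; T_22,4=4×181509070050+1742343625=727778623825; T_22,5=5×3791262568401+181509070050=19137821912055; T_22,6=6×26585679462804+3791262568401=163305339345225; T_22,7=7×82310957214948+26585679462804=602762379967440; T_22,8=8×132511015347084+82310957214948=1142399079991620; T_22,9=9×123272476465204+132511015347084=1241963303533920; T_22,10=10×71187132291275+123272476465204=835143799377954; T_22,11=11×26826851689001+71187132291275=366282500870286; T_22,12=12×6833042030178+26826851689001=108823356051137; T_22,13=13×1204909218331+6833042030178=22496861868481; T_22,14=14×149304004500+1204909218331=3295165281331; T_22,15=15×13087462580+149304004500=345615943200; T_22,16=16×809944464+13087462580=26046574004; T_22,17=17×34952799+809944464=1404142047; T_22,18=18×1023435+34952799=53374629; T_22,19=19×19285+1023435=1389850; T_22,20=20×210+19285=23485; T_22,21=21×1+210=231; T_22,22=22×0+1=1
B_22 = ΣS(22,k) = 1+2097151+5228079450+727778623825+19137821912055+163305339345225+602762379967440+1142399079991620+1241963303533920+835143799377954+366282500870286+108823356051137+22496861868481+3295165281331+345615943200+26046574004+1404142047+53374629+1389850+23485+231+1 = 4506715738447323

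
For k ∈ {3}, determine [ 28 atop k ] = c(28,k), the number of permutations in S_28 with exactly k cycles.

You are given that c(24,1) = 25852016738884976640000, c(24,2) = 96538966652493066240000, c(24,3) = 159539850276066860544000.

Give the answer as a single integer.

@25  (25,1):25852016738884976640000·24+0→620448401733239439360000, (25,2):96538966652493066240000·24+25852016738884976640000→2342787216398718566400000, (25,3):159539850276066860544000·24+96538966652493066240000→3925495373278097719296000
@26  (26,1):620448401733239439360000·25+0→15511210043330985984000000, (26,2):2342787216398718566400000·25+620448401733239439360000→59190128811701203599360000, (26,3):3925495373278097719296000·25+2342787216398718566400000→100480171548351161548800000
@27  (27,2):59190128811701203599360000·26+15511210043330985984000000→1554454559147562279567360000, (27,3):100480171548351161548800000·26+59190128811701203599360000→2671674589068831403868160000
@28  (28,3):2671674589068831403868160000·27+1554454559147562279567360000→73689668464006010184007680000
Read c(28,3) = 73689668464006010184007680000.

73689668464006010184007680000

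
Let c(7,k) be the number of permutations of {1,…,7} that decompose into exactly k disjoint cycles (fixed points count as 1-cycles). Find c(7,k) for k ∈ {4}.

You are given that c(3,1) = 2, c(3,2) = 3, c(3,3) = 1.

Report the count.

row 4: T[4][1]=3·2+0=6  T[4][2]=3·3+2=11  T[4][3]=3·1+3=6  T[4][4]=3·0+1=1
row 5: T[5][2]=4·11+6=50  T[5][3]=4·6+11=35  T[5][4]=4·1+6=10
row 6: T[6][3]=5·35+50=225  T[6][4]=5·10+35=85
row 7: T[7][4]=6·85+225=735
Read c(7,4) = 735.

735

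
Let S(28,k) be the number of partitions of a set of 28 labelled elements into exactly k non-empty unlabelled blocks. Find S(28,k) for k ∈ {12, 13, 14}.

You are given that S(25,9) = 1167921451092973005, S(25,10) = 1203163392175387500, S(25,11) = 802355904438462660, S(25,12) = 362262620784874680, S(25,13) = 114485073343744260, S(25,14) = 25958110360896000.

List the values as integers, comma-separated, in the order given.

985397416171213883565, 451512851236272407400, 148782988064375309400

r26: T_26,10=10×1203163392175387500+1167921451092973005=13199555372846848005; T_26,11=11×802355904438462660+1203163392175387500=10029078340998476760; T_26,12=12×362262620784874680+802355904438462660=5149507353856958820; T_26,13=13×114485073343744260+362262620784874680=1850568574253550060; T_26,14=14×25958110360896000+114485073343744260=477898618396288260
r27: T_27,11=11×10029078340998476760+13199555372846848005=123519417123830092365; T_27,12=12×5149507353856958820+10029078340998476760=71823166587281982600; T_27,13=13×1850568574253550060+5149507353856958820=29206898819153109600; T_27,14=14×477898618396288260+1850568574253550060=8541149231801585700
r28: T_28,12=12×71823166587281982600+123519417123830092365=985397416171213883565; T_28,13=13×29206898819153109600+71823166587281982600=451512851236272407400; T_28,14=14×8541149231801585700+29206898819153109600=148782988064375309400
Read S(28,12) = 985397416171213883565, S(28,13) = 451512851236272407400, S(28,14) = 148782988064375309400.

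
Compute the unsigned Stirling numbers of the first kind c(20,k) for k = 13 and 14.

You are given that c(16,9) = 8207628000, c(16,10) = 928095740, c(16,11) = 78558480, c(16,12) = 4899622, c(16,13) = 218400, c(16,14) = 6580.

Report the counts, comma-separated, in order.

342252511900, 20692933630

row 17: T[17][10]=16·928095740+8207628000=23057159840  T[17][11]=16·78558480+928095740=2185031420  T[17][12]=16·4899622+78558480=156952432  T[17][13]=16·218400+4899622=8394022  T[17][14]=16·6580+218400=323680
row 18: T[18][11]=17·2185031420+23057159840=60202693980  T[18][12]=17·156952432+2185031420=4853222764  T[18][13]=17·8394022+156952432=299650806  T[18][14]=17·323680+8394022=13896582
row 19: T[19][12]=18·4853222764+60202693980=147560703732  T[19][13]=18·299650806+4853222764=10246937272  T[19][14]=18·13896582+299650806=549789282
row 20: T[20][13]=19·10246937272+147560703732=342252511900  T[20][14]=19·549789282+10246937272=20692933630
Read c(20,13) = 342252511900, c(20,14) = 20692933630.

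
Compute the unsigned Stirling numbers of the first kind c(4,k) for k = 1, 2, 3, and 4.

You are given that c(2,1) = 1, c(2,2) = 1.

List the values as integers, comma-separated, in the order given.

6, 11, 6, 1

r3: T_3,1=2×1+0=2; T_3,2=2×1+1=3; T_3,3=2×0+1=1
r4: T_4,1=3×2+0=6; T_4,2=3×3+2=11; T_4,3=3×1+3=6; T_4,4=3×0+1=1
Read c(4,1) = 6, c(4,2) = 11, c(4,3) = 6, c(4,4) = 1.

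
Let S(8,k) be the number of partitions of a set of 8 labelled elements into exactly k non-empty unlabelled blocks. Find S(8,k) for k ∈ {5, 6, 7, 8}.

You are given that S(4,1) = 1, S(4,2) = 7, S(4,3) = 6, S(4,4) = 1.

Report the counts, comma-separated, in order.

1050, 266, 28, 1

[5] T[5,2]:2*7+1=15 · T[5,3]:3*6+7=25 · T[5,4]:4*1+6=10 · T[5,5]:5*0+1=1
[6] T[6,3]:3*25+15=90 · T[6,4]:4*10+25=65 · T[6,5]:5*1+10=15 · T[6,6]:6*0+1=1
[7] T[7,4]:4*65+90=350 · T[7,5]:5*15+65=140 · T[7,6]:6*1+15=21 · T[7,7]:7*0+1=1
[8] T[8,5]:5*140+350=1050 · T[8,6]:6*21+140=266 · T[8,7]:7*1+21=28 · T[8,8]:8*0+1=1
Read S(8,5) = 1050, S(8,6) = 266, S(8,7) = 28, S(8,8) = 1.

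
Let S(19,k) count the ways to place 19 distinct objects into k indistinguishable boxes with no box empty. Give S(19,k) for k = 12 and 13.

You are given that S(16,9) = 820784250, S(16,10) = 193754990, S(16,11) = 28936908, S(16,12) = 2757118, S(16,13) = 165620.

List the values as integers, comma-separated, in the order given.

23466951300, 2892439160

i=17: T(17,10)=820784250+10·193754990=2758334150 | T(17,11)=193754990+11·28936908=512060978 | T(17,12)=28936908+12·2757118=62022324 | T(17,13)=2757118+13·165620=4910178
i=18: T(18,11)=2758334150+11·512060978=8391004908 | T(18,12)=512060978+12·62022324=1256328866 | T(18,13)=62022324+13·4910178=125854638
i=19: T(19,12)=8391004908+12·1256328866=23466951300 | T(19,13)=1256328866+13·125854638=2892439160
Read S(19,12) = 23466951300, S(19,13) = 2892439160.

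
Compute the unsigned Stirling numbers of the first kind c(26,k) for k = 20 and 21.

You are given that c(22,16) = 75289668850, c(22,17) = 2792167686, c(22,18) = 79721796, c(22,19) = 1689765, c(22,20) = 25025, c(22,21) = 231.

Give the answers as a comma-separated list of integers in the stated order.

[23] T[23,17]:22*2792167686+75289668850=136717357942 · T[23,18]:22*79721796+2792167686=4546047198 · T[23,19]:22*1689765+79721796=116896626 · T[23,20]:22*25025+1689765=2240315 · T[23,21]:22*231+25025=30107
[24] T[24,18]:23*4546047198+136717357942=241276443496 · T[24,19]:23*116896626+4546047198=7234669596 · T[24,20]:23*2240315+116896626=168423871 · T[24,21]:23*30107+2240315=2932776
[25] T[25,19]:24*7234669596+241276443496=414908513800 · T[25,20]:24*168423871+7234669596=11276842500 · T[25,21]:24*2932776+168423871=238810495
[26] T[26,20]:25*11276842500+414908513800=696829576300 · T[26,21]:25*238810495+11276842500=17247104875
Read c(26,20) = 696829576300, c(26,21) = 17247104875.

696829576300, 17247104875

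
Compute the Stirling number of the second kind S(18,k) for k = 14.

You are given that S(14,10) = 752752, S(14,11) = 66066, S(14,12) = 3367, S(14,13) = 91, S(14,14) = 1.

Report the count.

8408778

row 15: T[15][11]=11·66066+752752=1479478  T[15][12]=12·3367+66066=106470  T[15][13]=13·91+3367=4550  T[15][14]=14·1+91=105
row 16: T[16][12]=12·106470+1479478=2757118  T[16][13]=13·4550+106470=165620  T[16][14]=14·105+4550=6020
row 17: T[17][13]=13·165620+2757118=4910178  T[17][14]=14·6020+165620=249900
row 18: T[18][14]=14·249900+4910178=8408778
Read S(18,14) = 8408778.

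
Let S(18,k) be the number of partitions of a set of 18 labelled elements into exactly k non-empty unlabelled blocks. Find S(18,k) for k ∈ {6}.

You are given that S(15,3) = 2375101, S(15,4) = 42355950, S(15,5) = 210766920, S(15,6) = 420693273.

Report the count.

[16] T[16,4]:4*42355950+2375101=171798901 · T[16,5]:5*210766920+42355950=1096190550 · T[16,6]:6*420693273+210766920=2734926558
[17] T[17,5]:5*1096190550+171798901=5652751651 · T[17,6]:6*2734926558+1096190550=17505749898
[18] T[18,6]:6*17505749898+5652751651=110687251039
Read S(18,6) = 110687251039.

110687251039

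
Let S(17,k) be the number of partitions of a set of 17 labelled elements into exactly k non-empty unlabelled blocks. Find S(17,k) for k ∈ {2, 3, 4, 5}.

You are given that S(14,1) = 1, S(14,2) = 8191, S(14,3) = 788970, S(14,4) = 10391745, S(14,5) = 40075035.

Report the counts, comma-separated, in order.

65535, 21457825, 694337290, 5652751651

r15: T_15,1=1×1+0=1; T_15,2=2×8191+1=16383; T_15,3=3×788970+8191=2375101; T_15,4=4×10391745+788970=42355950; T_15,5=5×40075035+10391745=210766920
r16: T_16,1=1×1+0=1; T_16,2=2×16383+1=32767; T_16,3=3×2375101+16383=7141686; T_16,4=4×42355950+2375101=171798901; T_16,5=5×210766920+42355950=1096190550
r17: T_17,2=2×32767+1=65535; T_17,3=3×7141686+32767=21457825; T_17,4=4×171798901+7141686=694337290; T_17,5=5×1096190550+171798901=5652751651
Read S(17,2) = 65535, S(17,3) = 21457825, S(17,4) = 694337290, S(17,5) = 5652751651.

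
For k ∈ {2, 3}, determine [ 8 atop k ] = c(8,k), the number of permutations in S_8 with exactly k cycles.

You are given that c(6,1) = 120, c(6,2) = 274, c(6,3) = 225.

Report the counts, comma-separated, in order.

13068, 13132

i=7: T(7,1)=0+6·120=720 | T(7,2)=120+6·274=1764 | T(7,3)=274+6·225=1624
i=8: T(8,2)=720+7·1764=13068 | T(8,3)=1764+7·1624=13132
Read c(8,2) = 13068, c(8,3) = 13132.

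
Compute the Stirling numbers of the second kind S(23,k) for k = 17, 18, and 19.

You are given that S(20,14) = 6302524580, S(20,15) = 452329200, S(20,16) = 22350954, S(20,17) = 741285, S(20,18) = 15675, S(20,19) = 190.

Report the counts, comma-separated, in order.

i=21: T(21,15)=6302524580+15·452329200=13087462580 | T(21,16)=452329200+16·22350954=809944464 | T(21,17)=22350954+17·741285=34952799 | T(21,18)=741285+18·15675=1023435 | T(21,19)=15675+19·190=19285
i=22: T(22,16)=13087462580+16·809944464=26046574004 | T(22,17)=809944464+17·34952799=1404142047 | T(22,18)=34952799+18·1023435=53374629 | T(22,19)=1023435+19·19285=1389850
i=23: T(23,17)=26046574004+17·1404142047=49916988803 | T(23,18)=1404142047+18·53374629=2364885369 | T(23,19)=53374629+19·1389850=79781779
Read S(23,17) = 49916988803, S(23,18) = 2364885369, S(23,19) = 79781779.

49916988803, 2364885369, 79781779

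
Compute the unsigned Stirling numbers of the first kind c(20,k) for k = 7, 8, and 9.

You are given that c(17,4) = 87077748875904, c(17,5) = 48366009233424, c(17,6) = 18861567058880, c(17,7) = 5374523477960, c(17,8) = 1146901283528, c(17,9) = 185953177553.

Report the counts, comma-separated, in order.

52260903362512720, 12953636989943896, 2503858755467550

@18  (18,5):48366009233424·17+87077748875904→909299905844112, (18,6):18861567058880·17+48366009233424→369012649234384, (18,7):5374523477960·17+18861567058880→110228466184200, (18,8):1146901283528·17+5374523477960→24871845297936, (18,9):185953177553·17+1146901283528→4308105301929
@19  (19,6):369012649234384·18+909299905844112→7551527592063024, (19,7):110228466184200·18+369012649234384→2353125040549984, (19,8):24871845297936·18+110228466184200→557921681547048, (19,9):4308105301929·18+24871845297936→102417740732658
@20  (20,7):2353125040549984·19+7551527592063024→52260903362512720, (20,8):557921681547048·19+2353125040549984→12953636989943896, (20,9):102417740732658·19+557921681547048→2503858755467550
Read c(20,7) = 52260903362512720, c(20,8) = 12953636989943896, c(20,9) = 2503858755467550.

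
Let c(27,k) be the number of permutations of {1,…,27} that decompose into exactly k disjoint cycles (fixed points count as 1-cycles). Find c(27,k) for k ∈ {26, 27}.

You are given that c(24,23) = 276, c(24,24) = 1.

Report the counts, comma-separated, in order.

@25  (25,24):1·24+276→300, (25,25):0·24+1→1
@26  (26,25):1·25+300→325, (26,26):0·25+1→1
@27  (27,26):1·26+325→351, (27,27):0·26+1→1
Read c(27,26) = 351, c(27,27) = 1.

351, 1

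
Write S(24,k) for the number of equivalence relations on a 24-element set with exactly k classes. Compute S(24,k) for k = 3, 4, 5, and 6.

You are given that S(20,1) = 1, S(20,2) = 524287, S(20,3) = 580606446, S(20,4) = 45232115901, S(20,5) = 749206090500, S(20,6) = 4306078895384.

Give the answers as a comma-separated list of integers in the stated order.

47063200806, 11681056634501, 485000783495250, 6090236036084530

r21: T_21,1=1×1+0=1; T_21,2=2×524287+1=1048575; T_21,3=3×580606446+524287=1742343625; T_21,4=4×45232115901+580606446=181509070050; T_21,5=5×749206090500+45232115901=3791262568401; T_21,6=6×4306078895384+749206090500=26585679462804
r22: T_22,1=1×1+0=1; T_22,2=2×1048575+1=2097151; T_22,3=3×1742343625+1048575=5228079450; T_22,4=4×181509070050+1742343625=727778623825; T_22,5=5×3791262568401+181509070050=19137821912055; T_22,6=6×26585679462804+3791262568401=163305339345225
r23: T_23,2=2×2097151+1=4194303; T_23,3=3×5228079450+2097151=15686335501; T_23,4=4×727778623825+5228079450=2916342574750; T_23,5=5×19137821912055+727778623825=96416888184100; T_23,6=6×163305339345225+19137821912055=998969857983405
r24: T_24,3=3×15686335501+4194303=47063200806; T_24,4=4×2916342574750+15686335501=11681056634501; T_24,5=5×96416888184100+2916342574750=485000783495250; T_24,6=6×998969857983405+96416888184100=6090236036084530
Read S(24,3) = 47063200806, S(24,4) = 11681056634501, S(24,5) = 485000783495250, S(24,6) = 6090236036084530.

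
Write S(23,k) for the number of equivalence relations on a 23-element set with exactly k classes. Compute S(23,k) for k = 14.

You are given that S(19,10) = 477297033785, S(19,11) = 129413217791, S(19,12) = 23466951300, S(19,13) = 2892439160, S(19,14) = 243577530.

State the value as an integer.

68629175807115

row 20: T[20][11]=11·129413217791+477297033785=1900842429486  T[20][12]=12·23466951300+129413217791=411016633391  T[20][13]=13·2892439160+23466951300=61068660380  T[20][14]=14·243577530+2892439160=6302524580
row 21: T[21][12]=12·411016633391+1900842429486=6833042030178  T[21][13]=13·61068660380+411016633391=1204909218331  T[21][14]=14·6302524580+61068660380=149304004500
row 22: T[22][13]=13·1204909218331+6833042030178=22496861868481  T[22][14]=14·149304004500+1204909218331=3295165281331
row 23: T[23][14]=14·3295165281331+22496861868481=68629175807115
Read S(23,14) = 68629175807115.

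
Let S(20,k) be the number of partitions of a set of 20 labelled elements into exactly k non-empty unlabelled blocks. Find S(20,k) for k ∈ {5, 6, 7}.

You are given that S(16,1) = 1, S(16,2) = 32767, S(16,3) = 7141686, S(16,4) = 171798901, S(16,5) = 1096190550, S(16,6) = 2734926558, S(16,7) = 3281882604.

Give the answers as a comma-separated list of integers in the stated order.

i=17: T(17,2)=1+2·32767=65535 | T(17,3)=32767+3·7141686=21457825 | T(17,4)=7141686+4·171798901=694337290 | T(17,5)=171798901+5·1096190550=5652751651 | T(17,6)=1096190550+6·2734926558=17505749898 | T(17,7)=2734926558+7·3281882604=25708104786
i=18: T(18,3)=65535+3·21457825=64439010 | T(18,4)=21457825+4·694337290=2798806985 | T(18,5)=694337290+5·5652751651=28958095545 | T(18,6)=5652751651+6·17505749898=110687251039 | T(18,7)=17505749898+7·25708104786=197462483400
i=19: T(19,4)=64439010+4·2798806985=11259666950 | T(19,5)=2798806985+5·28958095545=147589284710 | T(19,6)=28958095545+6·110687251039=693081601779 | T(19,7)=110687251039+7·197462483400=1492924634839
i=20: T(20,5)=11259666950+5·147589284710=749206090500 | T(20,6)=147589284710+6·693081601779=4306078895384 | T(20,7)=693081601779+7·1492924634839=11143554045652
Read S(20,5) = 749206090500, S(20,6) = 4306078895384, S(20,7) = 11143554045652.

749206090500, 4306078895384, 11143554045652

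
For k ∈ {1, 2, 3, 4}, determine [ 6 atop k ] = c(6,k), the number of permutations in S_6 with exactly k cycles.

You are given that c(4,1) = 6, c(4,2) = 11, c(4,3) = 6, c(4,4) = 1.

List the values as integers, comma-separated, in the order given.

[5] T[5,1]:4*6+0=24 · T[5,2]:4*11+6=50 · T[5,3]:4*6+11=35 · T[5,4]:4*1+6=10
[6] T[6,1]:5*24+0=120 · T[6,2]:5*50+24=274 · T[6,3]:5*35+50=225 · T[6,4]:5*10+35=85
Read c(6,1) = 120, c(6,2) = 274, c(6,3) = 225, c(6,4) = 85.

120, 274, 225, 85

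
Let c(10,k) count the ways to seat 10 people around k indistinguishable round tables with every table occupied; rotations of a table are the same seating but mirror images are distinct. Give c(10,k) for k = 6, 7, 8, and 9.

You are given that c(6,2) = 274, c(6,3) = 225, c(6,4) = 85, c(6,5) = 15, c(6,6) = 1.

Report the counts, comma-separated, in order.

[7] T[7,3]:6*225+274=1624 · T[7,4]:6*85+225=735 · T[7,5]:6*15+85=175 · T[7,6]:6*1+15=21 · T[7,7]:6*0+1=1
[8] T[8,4]:7*735+1624=6769 · T[8,5]:7*175+735=1960 · T[8,6]:7*21+175=322 · T[8,7]:7*1+21=28 · T[8,8]:7*0+1=1
[9] T[9,5]:8*1960+6769=22449 · T[9,6]:8*322+1960=4536 · T[9,7]:8*28+322=546 · T[9,8]:8*1+28=36 · T[9,9]:8*0+1=1
[10] T[10,6]:9*4536+22449=63273 · T[10,7]:9*546+4536=9450 · T[10,8]:9*36+546=870 · T[10,9]:9*1+36=45
Read c(10,6) = 63273, c(10,7) = 9450, c(10,8) = 870, c(10,9) = 45.

63273, 9450, 870, 45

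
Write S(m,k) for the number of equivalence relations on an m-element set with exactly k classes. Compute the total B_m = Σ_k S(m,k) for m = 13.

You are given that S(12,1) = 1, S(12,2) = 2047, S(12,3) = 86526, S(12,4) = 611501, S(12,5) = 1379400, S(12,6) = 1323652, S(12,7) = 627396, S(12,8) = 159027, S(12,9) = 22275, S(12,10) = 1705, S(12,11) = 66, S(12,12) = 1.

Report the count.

i=13: T(13,1)=0+1·1=1 | T(13,2)=1+2·2047=4095 | T(13,3)=2047+3·86526=261625 | T(13,4)=86526+4·611501=2532530 | T(13,5)=611501+5·1379400=7508501 | T(13,6)=1379400+6·1323652=9321312 | T(13,7)=1323652+7·627396=5715424 | T(13,8)=627396+8·159027=1899612 | T(13,9)=159027+9·22275=359502 | T(13,10)=22275+10·1705=39325 | T(13,11)=1705+11·66=2431 | T(13,12)=66+12·1=78 | T(13,13)=1+13·0=1
B_13 = ΣS(13,k) = 1+4095+261625+2532530+7508501+9321312+5715424+1899612+359502+39325+2431+78+1 = 27644437

27644437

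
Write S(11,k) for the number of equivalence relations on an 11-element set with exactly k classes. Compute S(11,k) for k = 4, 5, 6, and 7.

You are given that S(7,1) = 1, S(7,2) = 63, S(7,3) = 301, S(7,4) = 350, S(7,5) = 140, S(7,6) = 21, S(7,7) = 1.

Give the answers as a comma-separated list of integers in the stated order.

145750, 246730, 179487, 63987

row 8: T[8][1]=1·1+0=1  T[8][2]=2·63+1=127  T[8][3]=3·301+63=966  T[8][4]=4·350+301=1701  T[8][5]=5·140+350=1050  T[8][6]=6·21+140=266  T[8][7]=7·1+21=28
row 9: T[9][2]=2·127+1=255  T[9][3]=3·966+127=3025  T[9][4]=4·1701+966=7770  T[9][5]=5·1050+1701=6951  T[9][6]=6·266+1050=2646  T[9][7]=7·28+266=462
row 10: T[10][3]=3·3025+255=9330  T[10][4]=4·7770+3025=34105  T[10][5]=5·6951+7770=42525  T[10][6]=6·2646+6951=22827  T[10][7]=7·462+2646=5880
row 11: T[11][4]=4·34105+9330=145750  T[11][5]=5·42525+34105=246730  T[11][6]=6·22827+42525=179487  T[11][7]=7·5880+22827=63987
Read S(11,4) = 145750, S(11,5) = 246730, S(11,6) = 179487, S(11,7) = 63987.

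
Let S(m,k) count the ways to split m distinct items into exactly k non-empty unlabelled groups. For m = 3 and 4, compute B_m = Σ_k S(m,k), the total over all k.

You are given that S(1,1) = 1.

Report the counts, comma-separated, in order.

r2: T_2,1=1×1+0=1; T_2,2=2×0+1=1
r3: T_3,1=1×1+0=1; T_3,2=2×1+1=3; T_3,3=3×0+1=1
r4: T_4,1=1×1+0=1; T_4,2=2×3+1=7; T_4,3=3×1+3=6; T_4,4=4×0+1=1
B_3 = ΣS(3,k) = 1+3+1 = 5
B_4 = ΣS(4,k) = 1+7+6+1 = 15

5, 15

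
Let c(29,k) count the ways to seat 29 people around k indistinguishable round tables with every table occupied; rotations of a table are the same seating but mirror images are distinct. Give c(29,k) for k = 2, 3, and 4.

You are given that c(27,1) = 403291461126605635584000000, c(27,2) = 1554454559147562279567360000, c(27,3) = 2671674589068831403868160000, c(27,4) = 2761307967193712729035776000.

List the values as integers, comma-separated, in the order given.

1197348677077520393310044160000, 2105684281550279072336117760000, 2236045380156380112643362816000

r28: T_28,1=27×403291461126605635584000000+0=10888869450418352160768000000; T_28,2=27×1554454559147562279567360000+403291461126605635584000000=42373564558110787183902720000; T_28,3=27×2671674589068831403868160000+1554454559147562279567360000=73689668464006010184007680000; T_28,4=27×2761307967193712729035776000+2671674589068831403868160000=77226989703299075087834112000
r29: T_29,2=28×42373564558110787183902720000+10888869450418352160768000000=1197348677077520393310044160000; T_29,3=28×73689668464006010184007680000+42373564558110787183902720000=2105684281550279072336117760000; T_29,4=28×77226989703299075087834112000+73689668464006010184007680000=2236045380156380112643362816000
Read c(29,2) = 1197348677077520393310044160000, c(29,3) = 2105684281550279072336117760000, c(29,4) = 2236045380156380112643362816000.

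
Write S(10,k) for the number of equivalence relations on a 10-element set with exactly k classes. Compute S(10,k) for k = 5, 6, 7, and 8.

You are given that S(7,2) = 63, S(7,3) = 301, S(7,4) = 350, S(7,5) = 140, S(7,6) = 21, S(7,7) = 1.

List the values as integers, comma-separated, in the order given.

r8: T_8,3=3×301+63=966; T_8,4=4×350+301=1701; T_8,5=5×140+350=1050; T_8,6=6×21+140=266; T_8,7=7×1+21=28; T_8,8=8×0+1=1
r9: T_9,4=4×1701+966=7770; T_9,5=5×1050+1701=6951; T_9,6=6×266+1050=2646; T_9,7=7×28+266=462; T_9,8=8×1+28=36
r10: T_10,5=5×6951+7770=42525; T_10,6=6×2646+6951=22827; T_10,7=7×462+2646=5880; T_10,8=8×36+462=750
Read S(10,5) = 42525, S(10,6) = 22827, S(10,7) = 5880, S(10,8) = 750.

42525, 22827, 5880, 750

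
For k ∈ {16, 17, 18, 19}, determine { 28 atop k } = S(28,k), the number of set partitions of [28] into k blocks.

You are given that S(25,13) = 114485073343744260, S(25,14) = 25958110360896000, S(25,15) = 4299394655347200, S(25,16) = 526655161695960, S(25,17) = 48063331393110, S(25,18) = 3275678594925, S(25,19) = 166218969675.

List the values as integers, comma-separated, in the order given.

6539643128396047620, 898741468057510350, 94432767017711850, 7626292886912700

r26: T_26,14=14×25958110360896000+114485073343744260=477898618396288260; T_26,15=15×4299394655347200+25958110360896000=90449030191104000; T_26,16=16×526655161695960+4299394655347200=12725877242482560; T_26,17=17×48063331393110+526655161695960=1343731795378830; T_26,18=18×3275678594925+48063331393110=107025546101760; T_26,19=19×166218969675+3275678594925=6433839018750
r27: T_27,15=15×90449030191104000+477898618396288260=1834634071262848260; T_27,16=16×12725877242482560+90449030191104000=294063066070824960; T_27,17=17×1343731795378830+12725877242482560=35569317763922670; T_27,18=18×107025546101760+1343731795378830=3270191625210510; T_27,19=19×6433839018750+107025546101760=229268487458010
r28: T_28,16=16×294063066070824960+1834634071262848260=6539643128396047620; T_28,17=17×35569317763922670+294063066070824960=898741468057510350; T_28,18=18×3270191625210510+35569317763922670=94432767017711850; T_28,19=19×229268487458010+3270191625210510=7626292886912700
Read S(28,16) = 6539643128396047620, S(28,17) = 898741468057510350, S(28,18) = 94432767017711850, S(28,19) = 7626292886912700.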